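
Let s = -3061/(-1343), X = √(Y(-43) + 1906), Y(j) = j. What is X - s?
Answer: -3061/1343 + 9*√23 ≈ 40.883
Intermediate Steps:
X = 9*√23 (X = √(-43 + 1906) = √1863 = 9*√23 ≈ 43.162)
s = 3061/1343 (s = -3061*(-1/1343) = 3061/1343 ≈ 2.2792)
X - s = 9*√23 - 1*3061/1343 = 9*√23 - 3061/1343 = -3061/1343 + 9*√23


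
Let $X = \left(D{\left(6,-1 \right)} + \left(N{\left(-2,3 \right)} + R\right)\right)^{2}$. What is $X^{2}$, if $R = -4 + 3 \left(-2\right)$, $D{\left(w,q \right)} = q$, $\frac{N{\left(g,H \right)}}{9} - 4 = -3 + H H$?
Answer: $38950081$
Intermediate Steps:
$N{\left(g,H \right)} = 9 + 9 H^{2}$ ($N{\left(g,H \right)} = 36 + 9 \left(-3 + H H\right) = 36 + 9 \left(-3 + H^{2}\right) = 36 + \left(-27 + 9 H^{2}\right) = 9 + 9 H^{2}$)
$R = -10$ ($R = -4 - 6 = -10$)
$X = 6241$ ($X = \left(-1 + \left(\left(9 + 9 \cdot 3^{2}\right) - 10\right)\right)^{2} = \left(-1 + \left(\left(9 + 9 \cdot 9\right) - 10\right)\right)^{2} = \left(-1 + \left(\left(9 + 81\right) - 10\right)\right)^{2} = \left(-1 + \left(90 - 10\right)\right)^{2} = \left(-1 + 80\right)^{2} = 79^{2} = 6241$)
$X^{2} = 6241^{2} = 38950081$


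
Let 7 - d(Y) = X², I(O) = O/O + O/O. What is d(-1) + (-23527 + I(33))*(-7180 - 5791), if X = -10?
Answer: 305142682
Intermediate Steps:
I(O) = 2 (I(O) = 1 + 1 = 2)
d(Y) = -93 (d(Y) = 7 - 1*(-10)² = 7 - 1*100 = 7 - 100 = -93)
d(-1) + (-23527 + I(33))*(-7180 - 5791) = -93 + (-23527 + 2)*(-7180 - 5791) = -93 - 23525*(-12971) = -93 + 305142775 = 305142682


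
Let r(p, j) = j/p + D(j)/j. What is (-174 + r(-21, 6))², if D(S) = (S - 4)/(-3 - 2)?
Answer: 335146249/11025 ≈ 30399.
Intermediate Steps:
D(S) = ⅘ - S/5 (D(S) = (-4 + S)/(-5) = (-4 + S)*(-⅕) = ⅘ - S/5)
r(p, j) = j/p + (⅘ - j/5)/j
(-174 + r(-21, 6))² = (-174 + (-⅕ + (⅘)/6 + 6/(-21)))² = (-174 + (-⅕ + (⅘)*(⅙) + 6*(-1/21)))² = (-174 + (-⅕ + 2/15 - 2/7))² = (-174 - 37/105)² = (-18307/105)² = 335146249/11025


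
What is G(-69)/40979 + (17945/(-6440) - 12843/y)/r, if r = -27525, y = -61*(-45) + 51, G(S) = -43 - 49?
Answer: -669196389299/338501398985400 ≈ -0.0019769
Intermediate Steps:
G(S) = -92
y = 2796 (y = 2745 + 51 = 2796)
G(-69)/40979 + (17945/(-6440) - 12843/y)/r = -92/40979 + (17945/(-6440) - 12843/2796)/(-27525) = -92*1/40979 + (17945*(-1/6440) - 12843*1/2796)*(-1/27525) = -92/40979 + (-3589/1288 - 4281/932)*(-1/27525) = -92/40979 - 2214719/300104*(-1/27525) = -92/40979 + 2214719/8260362600 = -669196389299/338501398985400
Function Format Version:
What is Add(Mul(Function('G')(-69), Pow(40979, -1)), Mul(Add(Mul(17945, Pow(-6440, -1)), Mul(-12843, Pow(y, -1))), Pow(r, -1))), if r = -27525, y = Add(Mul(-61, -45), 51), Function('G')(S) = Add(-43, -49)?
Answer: Rational(-669196389299, 338501398985400) ≈ -0.0019769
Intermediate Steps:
Function('G')(S) = -92
y = 2796 (y = Add(2745, 51) = 2796)
Add(Mul(Function('G')(-69), Pow(40979, -1)), Mul(Add(Mul(17945, Pow(-6440, -1)), Mul(-12843, Pow(y, -1))), Pow(r, -1))) = Add(Mul(-92, Pow(40979, -1)), Mul(Add(Mul(17945, Pow(-6440, -1)), Mul(-12843, Pow(2796, -1))), Pow(-27525, -1))) = Add(Mul(-92, Rational(1, 40979)), Mul(Add(Mul(17945, Rational(-1, 6440)), Mul(-12843, Rational(1, 2796))), Rational(-1, 27525))) = Add(Rational(-92, 40979), Mul(Add(Rational(-3589, 1288), Rational(-4281, 932)), Rational(-1, 27525))) = Add(Rational(-92, 40979), Mul(Rational(-2214719, 300104), Rational(-1, 27525))) = Add(Rational(-92, 40979), Rational(2214719, 8260362600)) = Rational(-669196389299, 338501398985400)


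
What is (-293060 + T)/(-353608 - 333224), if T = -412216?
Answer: 58773/57236 ≈ 1.0269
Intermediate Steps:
(-293060 + T)/(-353608 - 333224) = (-293060 - 412216)/(-353608 - 333224) = -705276/(-686832) = -705276*(-1/686832) = 58773/57236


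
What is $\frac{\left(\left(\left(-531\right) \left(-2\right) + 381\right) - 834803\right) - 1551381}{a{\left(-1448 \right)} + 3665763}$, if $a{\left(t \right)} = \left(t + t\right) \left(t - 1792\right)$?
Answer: $- \frac{2384741}{13048803} \approx -0.18276$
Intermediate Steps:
$a{\left(t \right)} = 2 t \left(-1792 + t\right)$
$\frac{\left(\left(\left(-531\right) \left(-2\right) + 381\right) - 834803\right) - 1551381}{a{\left(-1448 \right)} + 3665763} = \frac{\left(\left(\left(-531\right) \left(-2\right) + 381\right) - 834803\right) - 1551381}{2 \left(-1448\right) \left(-1792 - 1448\right) + 3665763} = \frac{\left(\left(1062 + 381\right) - 834803\right) - 1551381}{2 \left(-1448\right) \left(-3240\right) + 3665763} = \frac{\left(1443 - 834803\right) - 1551381}{9383040 + 3665763} = \frac{-833360 - 1551381}{13048803} = \left(-2384741\right) \frac{1}{13048803} = - \frac{2384741}{13048803}$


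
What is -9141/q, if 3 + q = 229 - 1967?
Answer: 9141/1741 ≈ 5.2504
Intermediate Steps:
q = -1741 (q = -3 + (229 - 1967) = -3 - 1738 = -1741)
-9141/q = -9141/(-1741) = -9141*(-1/1741) = 9141/1741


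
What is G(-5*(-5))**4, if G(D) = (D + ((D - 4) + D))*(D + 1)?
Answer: 11612528336656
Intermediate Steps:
G(D) = (1 + D)*(-4 + 3*D) (G(D) = (D + ((-4 + D) + D))*(1 + D) = (D + (-4 + 2*D))*(1 + D) = (-4 + 3*D)*(1 + D) = (1 + D)*(-4 + 3*D))
G(-5*(-5))**4 = (-4 - (-5)*(-5) + 3*(-5*(-5))**2)**4 = (-4 - 1*25 + 3*25**2)**4 = (-4 - 25 + 3*625)**4 = (-4 - 25 + 1875)**4 = 1846**4 = 11612528336656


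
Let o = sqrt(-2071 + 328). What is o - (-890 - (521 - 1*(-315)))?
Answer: 1726 + I*sqrt(1743) ≈ 1726.0 + 41.749*I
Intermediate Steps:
o = I*sqrt(1743) (o = sqrt(-1743) = I*sqrt(1743) ≈ 41.749*I)
o - (-890 - (521 - 1*(-315))) = I*sqrt(1743) - (-890 - (521 - 1*(-315))) = I*sqrt(1743) - (-890 - (521 + 315)) = I*sqrt(1743) - (-890 - 1*836) = I*sqrt(1743) - (-890 - 836) = I*sqrt(1743) - 1*(-1726) = I*sqrt(1743) + 1726 = 1726 + I*sqrt(1743)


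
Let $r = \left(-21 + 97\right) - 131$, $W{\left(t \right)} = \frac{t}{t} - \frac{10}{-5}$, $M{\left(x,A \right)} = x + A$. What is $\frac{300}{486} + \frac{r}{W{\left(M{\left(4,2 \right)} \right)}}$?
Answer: $- \frac{1435}{81} \approx -17.716$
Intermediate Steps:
$M{\left(x,A \right)} = A + x$
$W{\left(t \right)} = 3$ ($W{\left(t \right)} = 1 - -2 = 1 + 2 = 3$)
$r = -55$ ($r = 76 - 131 = -55$)
$\frac{300}{486} + \frac{r}{W{\left(M{\left(4,2 \right)} \right)}} = \frac{300}{486} - \frac{55}{3} = 300 \cdot \frac{1}{486} - \frac{55}{3} = \frac{50}{81} - \frac{55}{3} = - \frac{1435}{81}$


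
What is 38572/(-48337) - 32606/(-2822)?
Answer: 43153707/4011971 ≈ 10.756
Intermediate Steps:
38572/(-48337) - 32606/(-2822) = 38572*(-1/48337) - 32606*(-1/2822) = -38572/48337 + 959/83 = 43153707/4011971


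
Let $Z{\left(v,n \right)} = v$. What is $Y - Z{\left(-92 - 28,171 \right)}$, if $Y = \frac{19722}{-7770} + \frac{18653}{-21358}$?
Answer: $\frac{3224673819}{27658610} \approx 116.59$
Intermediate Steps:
$Y = - \frac{94359381}{27658610}$ ($Y = 19722 \left(- \frac{1}{7770}\right) + 18653 \left(- \frac{1}{21358}\right) = - \frac{3287}{1295} - \frac{18653}{21358} = - \frac{94359381}{27658610} \approx -3.4116$)
$Y - Z{\left(-92 - 28,171 \right)} = - \frac{94359381}{27658610} - \left(-92 - 28\right) = - \frac{94359381}{27658610} - -120 = - \frac{94359381}{27658610} + 120 = \frac{3224673819}{27658610}$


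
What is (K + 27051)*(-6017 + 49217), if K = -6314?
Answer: 895838400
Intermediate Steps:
(K + 27051)*(-6017 + 49217) = (-6314 + 27051)*(-6017 + 49217) = 20737*43200 = 895838400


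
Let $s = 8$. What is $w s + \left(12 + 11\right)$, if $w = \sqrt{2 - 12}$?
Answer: $23 + 8 i \sqrt{10} \approx 23.0 + 25.298 i$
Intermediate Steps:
$w = i \sqrt{10}$ ($w = \sqrt{-10} = i \sqrt{10} \approx 3.1623 i$)
$w s + \left(12 + 11\right) = i \sqrt{10} \cdot 8 + \left(12 + 11\right) = 8 i \sqrt{10} + 23 = 23 + 8 i \sqrt{10}$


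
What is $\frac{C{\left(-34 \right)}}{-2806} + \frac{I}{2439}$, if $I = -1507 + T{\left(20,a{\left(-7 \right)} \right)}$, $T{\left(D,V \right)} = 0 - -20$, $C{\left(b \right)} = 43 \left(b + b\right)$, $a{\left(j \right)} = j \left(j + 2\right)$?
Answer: $\frac{1479557}{3421917} \approx 0.43238$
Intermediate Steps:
$a{\left(j \right)} = j \left(2 + j\right)$
$C{\left(b \right)} = 86 b$ ($C{\left(b \right)} = 43 \cdot 2 b = 86 b$)
$T{\left(D,V \right)} = 20$ ($T{\left(D,V \right)} = 0 + 20 = 20$)
$I = -1487$ ($I = -1507 + 20 = -1487$)
$\frac{C{\left(-34 \right)}}{-2806} + \frac{I}{2439} = \frac{86 \left(-34\right)}{-2806} - \frac{1487}{2439} = \left(-2924\right) \left(- \frac{1}{2806}\right) - \frac{1487}{2439} = \frac{1462}{1403} - \frac{1487}{2439} = \frac{1479557}{3421917}$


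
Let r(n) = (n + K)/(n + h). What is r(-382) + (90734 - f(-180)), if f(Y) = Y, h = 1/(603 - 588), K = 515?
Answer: 520844311/5729 ≈ 90914.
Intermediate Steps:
h = 1/15 ≈ 0.066667
r(n) = (515 + n)/(1/15 + n) (r(n) = (n + 515)/(n + 1/15) = (515 + n)/(1/15 + n))
r(-382) + (90734 - f(-180)) = 15*(515 - 382)/(1 + 15*(-382)) + (90734 - 1*(-180)) = 15*133/(1 - 5730) + (90734 + 180) = 15*133/(-5729) + 90914 = 15*(-1/5729)*133 + 90914 = -1995/5729 + 90914 = 520844311/5729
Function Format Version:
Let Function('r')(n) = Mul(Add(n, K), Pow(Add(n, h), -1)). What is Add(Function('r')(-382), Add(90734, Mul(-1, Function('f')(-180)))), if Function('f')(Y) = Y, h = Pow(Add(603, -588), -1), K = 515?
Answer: Rational(520844311, 5729) ≈ 90914.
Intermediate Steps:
h = Rational(1, 15) (h = Pow(15, -1) = Rational(1, 15) ≈ 0.066667)
Function('r')(n) = Mul(Pow(Add(Rational(1, 15), n), -1), Add(515, n)) (Function('r')(n) = Mul(Add(n, 515), Pow(Add(n, Rational(1, 15)), -1)) = Mul(Add(515, n), Pow(Add(Rational(1, 15), n), -1)) = Mul(Pow(Add(Rational(1, 15), n), -1), Add(515, n)))
Add(Function('r')(-382), Add(90734, Mul(-1, Function('f')(-180)))) = Add(Mul(15, Pow(Add(1, Mul(15, -382)), -1), Add(515, -382)), Add(90734, Mul(-1, -180))) = Add(Mul(15, Pow(Add(1, -5730), -1), 133), Add(90734, 180)) = Add(Mul(15, Pow(-5729, -1), 133), 90914) = Add(Mul(15, Rational(-1, 5729), 133), 90914) = Add(Rational(-1995, 5729), 90914) = Rational(520844311, 5729)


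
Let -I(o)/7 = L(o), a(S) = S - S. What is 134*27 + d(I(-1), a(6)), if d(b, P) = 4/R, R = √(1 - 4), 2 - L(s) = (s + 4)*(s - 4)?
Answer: 3618 - 4*I*√3/3 ≈ 3618.0 - 2.3094*I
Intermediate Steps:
a(S) = 0
L(s) = 2 - (-4 + s)*(4 + s) (L(s) = 2 - (s + 4)*(s - 4) = 2 - (4 + s)*(-4 + s) = 2 - (-4 + s)*(4 + s))
I(o) = -126 + 7*o² (I(o) = -7*(18 - o²) = -126 + 7*o²)
R = I*√3 (R = √(-3) = I*√3 ≈ 1.732*I)
d(b, P) = -4*I*√3/3 (d(b, P) = 4/((I*√3)) = 4*(-I*√3/3) = -4*I*√3/3)
134*27 + d(I(-1), a(6)) = 134*27 - 4*I*√3/3 = 3618 - 4*I*√3/3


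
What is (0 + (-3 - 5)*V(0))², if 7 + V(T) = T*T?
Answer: 3136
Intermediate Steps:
V(T) = -7 + T² (V(T) = -7 + T*T = -7 + T²)
(0 + (-3 - 5)*V(0))² = (0 + (-3 - 5)*(-7 + 0²))² = (0 - 8*(-7 + 0))² = (0 - 8*(-7))² = (0 + 56)² = 56² = 3136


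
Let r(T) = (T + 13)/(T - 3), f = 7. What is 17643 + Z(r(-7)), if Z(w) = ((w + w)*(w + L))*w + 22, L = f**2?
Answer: 2212481/125 ≈ 17700.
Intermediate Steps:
r(T) = (13 + T)/(-3 + T)
L = 49 (L = 7**2 = 49)
Z(w) = 22 + 2*w**2*(49 + w) (Z(w) = ((w + w)*(w + 49))*w + 22 = ((2*w)*(49 + w))*w + 22 = (2*w*(49 + w))*w + 22 = 2*w**2*(49 + w) + 22 = 22 + 2*w**2*(49 + w))
17643 + Z(r(-7)) = 17643 + (22 + 2*((13 - 7)/(-3 - 7))**3 + 98*((13 - 7)/(-3 - 7))**2) = 17643 + (22 + 2*(6/(-10))**3 + 98*(6/(-10))**2) = 17643 + (22 + 2*(-1/10*6)**3 + 98*(-1/10*6)**2) = 17643 + (22 + 2*(-3/5)**3 + 98*(-3/5)**2) = 17643 + (22 + 2*(-27/125) + 98*(9/25)) = 17643 + (22 - 54/125 + 882/25) = 17643 + 7106/125 = 2212481/125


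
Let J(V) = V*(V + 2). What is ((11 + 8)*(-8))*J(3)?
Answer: -2280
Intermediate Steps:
J(V) = V*(2 + V)
((11 + 8)*(-8))*J(3) = ((11 + 8)*(-8))*(3*(2 + 3)) = (19*(-8))*(3*5) = -152*15 = -2280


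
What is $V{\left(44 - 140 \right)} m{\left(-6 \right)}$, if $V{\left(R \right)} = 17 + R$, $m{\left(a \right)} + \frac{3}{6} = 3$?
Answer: $- \frac{395}{2} \approx -197.5$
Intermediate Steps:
$m{\left(a \right)} = \frac{5}{2}$ ($m{\left(a \right)} = - \frac{1}{2} + 3 = \frac{5}{2}$)
$V{\left(44 - 140 \right)} m{\left(-6 \right)} = \left(17 + \left(44 - 140\right)\right) \frac{5}{2} = \left(17 - 96\right) \frac{5}{2} = \left(-79\right) \frac{5}{2} = - \frac{395}{2}$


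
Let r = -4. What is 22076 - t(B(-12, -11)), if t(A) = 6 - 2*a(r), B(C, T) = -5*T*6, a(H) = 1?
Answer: 22072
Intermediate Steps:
B(C, T) = -30*T
t(A) = 4 (t(A) = 6 - 2*1 = 6 - 2 = 4)
22076 - t(B(-12, -11)) = 22076 - 1*4 = 22076 - 4 = 22072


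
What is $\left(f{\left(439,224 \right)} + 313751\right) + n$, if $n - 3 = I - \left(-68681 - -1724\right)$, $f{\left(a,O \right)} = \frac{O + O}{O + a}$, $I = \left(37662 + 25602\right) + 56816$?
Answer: $\frac{332024881}{663} \approx 5.0079 \cdot 10^{5}$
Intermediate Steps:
$I = 120080$ ($I = 63264 + 56816 = 120080$)
$f{\left(a,O \right)} = \frac{2 O}{O + a}$
$n = 187040$ ($n = 3 + \left(120080 - \left(-68681 - -1724\right)\right) = 3 + \left(120080 - \left(-68681 + 1724\right)\right) = 3 + \left(120080 - -66957\right) = 3 + \left(120080 + 66957\right) = 3 + 187037 = 187040$)
$\left(f{\left(439,224 \right)} + 313751\right) + n = \left(2 \cdot 224 \frac{1}{224 + 439} + 313751\right) + 187040 = \left(2 \cdot 224 \cdot \frac{1}{663} + 313751\right) + 187040 = \left(\frac{448}{663} + 313751\right) + 187040 = \frac{208017361}{663} + 187040 = \frac{332024881}{663}$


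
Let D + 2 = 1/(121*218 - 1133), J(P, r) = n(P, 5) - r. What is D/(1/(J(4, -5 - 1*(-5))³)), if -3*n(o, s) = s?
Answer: 1262225/136323 ≈ 9.2591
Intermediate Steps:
n(o, s) = -s/3
J(P, r) = -5/3 - r (J(P, r) = -⅓*5 - r = -5/3 - r)
D = -50489/25245 (D = -2 + 1/(121*218 - 1133) = -2 + 1/(26378 - 1133) = -2 + 1/25245 = -50489/25245 ≈ -2.0000)
D/(1/(J(4, -5 - 1*(-5))³)) = -50489*(-5/3 - (-5 - 1*(-5)))³/25245 = -50489*(-5/3 - (-5 + 5))³/25245 = -50489*(-5/3 - 1*0)³/25245 = -50489*(-5/3 + 0)³/25245 = -50489*(-5/3)³/25245 = -50489/(25245*(1/(-125/27))) = -50489/(25245*(-27/125)) = -50489/25245*(-125/27) = 1262225/136323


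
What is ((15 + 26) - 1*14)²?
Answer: 729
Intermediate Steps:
((15 + 26) - 1*14)² = (41 - 14)² = 27² = 729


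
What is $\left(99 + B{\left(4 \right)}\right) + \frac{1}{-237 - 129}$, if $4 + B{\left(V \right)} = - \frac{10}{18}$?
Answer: $\frac{103697}{1098} \approx 94.442$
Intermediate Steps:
$B{\left(V \right)} = - \frac{41}{9}$ ($B{\left(V \right)} = -4 - \frac{10}{18} = -4 - \frac{5}{9} = - \frac{41}{9}$)
$\left(99 + B{\left(4 \right)}\right) + \frac{1}{-237 - 129} = \left(99 - \frac{41}{9}\right) + \frac{1}{-237 - 129} = \frac{850}{9} + \frac{1}{-366} = \frac{850}{9} - \frac{1}{366} = \frac{103697}{1098}$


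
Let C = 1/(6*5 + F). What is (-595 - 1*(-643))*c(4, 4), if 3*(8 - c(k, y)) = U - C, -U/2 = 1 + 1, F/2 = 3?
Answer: 4036/9 ≈ 448.44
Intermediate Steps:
F = 6 (F = 2*3 = 6)
U = -4 (U = -2*(1 + 1) = -2*2 = -4)
C = 1/36 (C = 1/(6*5 + 6) = 1/(30 + 6) = 1/36 ≈ 0.027778)
c(k, y) = 1009/108 (c(k, y) = 8 - (-4 - 1*1/36)/3 = 8 - (-4 - 1/36)/3 = 8 - ⅓*(-145/36) = 8 + 145/108 = 1009/108)
(-595 - 1*(-643))*c(4, 4) = (-595 - 1*(-643))*(1009/108) = (-595 + 643)*(1009/108) = 48*(1009/108) = 4036/9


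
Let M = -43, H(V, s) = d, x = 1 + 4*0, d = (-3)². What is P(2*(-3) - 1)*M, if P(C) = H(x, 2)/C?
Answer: 387/7 ≈ 55.286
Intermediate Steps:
d = 9
x = 1 (x = 1 + 0 = 1)
H(V, s) = 9
P(C) = 9/C
P(2*(-3) - 1)*M = (9/(2*(-3) - 1))*(-43) = (9/(-6 - 1))*(-43) = (9/(-7))*(-43) = (9*(-⅐))*(-43) = -9/7*(-43) = 387/7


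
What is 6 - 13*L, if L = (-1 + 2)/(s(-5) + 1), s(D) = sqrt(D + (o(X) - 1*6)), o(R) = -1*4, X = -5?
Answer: (6*sqrt(15) + 7*I)/(sqrt(15) - I) ≈ 5.1875 + 3.1468*I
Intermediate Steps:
o(R) = -4
s(D) = sqrt(-10 + D) (s(D) = sqrt(D + (-4 - 1*6)) = sqrt(D + (-4 - 6)) = sqrt(D - 10) = sqrt(-10 + D))
L = 1/(1 + I*sqrt(15)) (L = (-1 + 2)/(sqrt(-10 - 5) + 1) = 1/(sqrt(-15) + 1) = 1/(I*sqrt(15) + 1) = 1/(1 + I*sqrt(15)) ≈ 0.0625 - 0.24206*I)
6 - 13*L = 6 - 13*(1/16 - I*sqrt(15)/16) = 6 + (-13/16 + 13*I*sqrt(15)/16) = 83/16 + 13*I*sqrt(15)/16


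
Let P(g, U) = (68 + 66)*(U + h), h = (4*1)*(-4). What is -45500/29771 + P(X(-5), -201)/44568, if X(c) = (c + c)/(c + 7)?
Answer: -206680367/94773852 ≈ -2.1808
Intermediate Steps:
X(c) = 2*c/(7 + c) (X(c) = (2*c)/(7 + c) = 2*c/(7 + c))
h = -16 (h = 4*(-4) = -16)
P(g, U) = -2144 + 134*U (P(g, U) = (68 + 66)*(U - 16) = 134*(-16 + U) = -2144 + 134*U)
-45500/29771 + P(X(-5), -201)/44568 = -45500/29771 + (-2144 + 134*(-201))/44568 = -45500*1/29771 + (-2144 - 26934)*(1/44568) = -6500/4253 - 29078*1/44568 = -6500/4253 - 14539/22284 = -206680367/94773852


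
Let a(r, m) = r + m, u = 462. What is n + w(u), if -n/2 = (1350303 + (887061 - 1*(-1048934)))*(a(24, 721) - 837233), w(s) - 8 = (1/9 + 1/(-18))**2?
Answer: 1781318849245345/324 ≈ 5.4979e+12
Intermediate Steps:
a(r, m) = m + r
w(s) = 2593/324 (w(s) = 8 + (1/9 + 1/(-18))**2 = 8 + (1/9 - 1/18)**2 = 8 + (1/18)**2 = 8 + 1/324 = 2593/324)
n = 5497897682848 (n = -2*(1350303 + (887061 - 1*(-1048934)))*((721 + 24) - 837233) = -2*(1350303 + (887061 + 1048934))*(745 - 837233) = -2*(1350303 + 1935995)*(-836488) = -6572596*(-836488) = -2*(-2748948841424) = 5497897682848)
n + w(u) = 5497897682848 + 2593/324 = 1781318849245345/324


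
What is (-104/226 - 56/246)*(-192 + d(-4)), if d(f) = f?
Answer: 1873760/13899 ≈ 134.81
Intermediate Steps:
(-104/226 - 56/246)*(-192 + d(-4)) = (-104/226 - 56/246)*(-192 - 4) = (-104*1/226 - 56*1/246)*(-196) = (-52/113 - 28/123)*(-196) = -9560/13899*(-196) = 1873760/13899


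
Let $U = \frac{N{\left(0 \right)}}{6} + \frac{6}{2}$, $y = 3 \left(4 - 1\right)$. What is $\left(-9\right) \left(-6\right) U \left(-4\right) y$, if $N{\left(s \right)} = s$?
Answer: $-5832$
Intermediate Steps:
$y = 9$ ($y = 3 \cdot 3 = 9$)
$U = 3$ ($U = \frac{0}{6} + \frac{6}{2} = 0 \cdot \frac{1}{6} + 6 \cdot \frac{1}{2} = 0 + 3 = 3$)
$\left(-9\right) \left(-6\right) U \left(-4\right) y = \left(-9\right) \left(-6\right) 3 \left(-4\right) 9 = 54 \left(\left(-12\right) 9\right) = 54 \left(-108\right) = -5832$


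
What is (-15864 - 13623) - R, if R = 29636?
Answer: -59123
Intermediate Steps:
(-15864 - 13623) - R = (-15864 - 13623) - 1*29636 = -29487 - 29636 = -59123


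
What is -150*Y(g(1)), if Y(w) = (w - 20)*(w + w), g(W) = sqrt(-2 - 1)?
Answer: 900 + 6000*I*sqrt(3) ≈ 900.0 + 10392.0*I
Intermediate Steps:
g(W) = I*sqrt(3) (g(W) = sqrt(-3) = I*sqrt(3))
Y(w) = 2*w*(-20 + w) (Y(w) = (-20 + w)*(2*w) = 2*w*(-20 + w))
-150*Y(g(1)) = -300*I*sqrt(3)*(-20 + I*sqrt(3))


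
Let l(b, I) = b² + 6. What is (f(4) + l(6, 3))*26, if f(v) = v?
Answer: 1196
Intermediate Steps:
l(b, I) = 6 + b²
(f(4) + l(6, 3))*26 = (4 + (6 + 6²))*26 = (4 + (6 + 36))*26 = (4 + 42)*26 = 46*26 = 1196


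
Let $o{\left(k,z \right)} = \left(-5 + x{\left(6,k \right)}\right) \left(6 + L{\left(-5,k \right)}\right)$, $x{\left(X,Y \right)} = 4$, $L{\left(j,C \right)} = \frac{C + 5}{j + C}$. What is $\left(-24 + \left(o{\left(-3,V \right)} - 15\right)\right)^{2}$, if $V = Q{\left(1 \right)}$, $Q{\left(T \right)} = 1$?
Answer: $\frac{32041}{16} \approx 2002.6$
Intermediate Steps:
$L{\left(j,C \right)} = \frac{5 + C}{C + j}$
$V = 1$
$o{\left(k,z \right)} = -6 - \frac{5 + k}{-5 + k}$ ($o{\left(k,z \right)} = \left(-5 + 4\right) \left(6 + \frac{5 + k}{k - 5}\right) = - (6 + \frac{5 + k}{-5 + k}) = -6 - \frac{5 + k}{-5 + k}$)
$\left(-24 + \left(o{\left(-3,V \right)} - 15\right)\right)^{2} = \left(-24 - \left(15 - \frac{25 - -21}{-5 - 3}\right)\right)^{2} = \left(-24 - \left(15 - \frac{25 + 21}{-8}\right)\right)^{2} = \left(-24 - \frac{83}{4}\right)^{2} = \left(- \frac{179}{4}\right)^{2} = \frac{32041}{16}$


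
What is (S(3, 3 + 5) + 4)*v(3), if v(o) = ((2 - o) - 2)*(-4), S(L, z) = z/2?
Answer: 96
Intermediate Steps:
S(L, z) = z/2 (S(L, z) = z*(½) = z/2)
v(o) = 4*o (v(o) = -o*(-4) = 4*o)
(S(3, 3 + 5) + 4)*v(3) = ((3 + 5)/2 + 4)*(4*3) = ((½)*8 + 4)*12 = (4 + 4)*12 = 8*12 = 96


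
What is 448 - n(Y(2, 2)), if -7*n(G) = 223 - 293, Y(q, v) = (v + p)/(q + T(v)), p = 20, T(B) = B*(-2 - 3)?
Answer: 438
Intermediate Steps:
T(B) = -5*B (T(B) = B*(-5) = -5*B)
Y(q, v) = (20 + v)/(q - 5*v) (Y(q, v) = (v + 20)/(q - 5*v) = (20 + v)/(q - 5*v))
n(G) = 10 (n(G) = -(223 - 293)/7 = -⅐*(-70) = 10)
448 - n(Y(2, 2)) = 448 - 1*10 = 448 - 10 = 438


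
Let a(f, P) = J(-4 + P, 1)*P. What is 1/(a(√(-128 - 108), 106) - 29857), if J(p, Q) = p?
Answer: -1/19045 ≈ -5.2507e-5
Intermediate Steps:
a(f, P) = P*(-4 + P) (a(f, P) = (-4 + P)*P = P*(-4 + P))
1/(a(√(-128 - 108), 106) - 29857) = 1/(106*(-4 + 106) - 29857) = 1/(106*102 - 29857) = 1/(10812 - 29857) = 1/(-19045) = -1/19045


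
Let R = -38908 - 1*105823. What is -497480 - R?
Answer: -352749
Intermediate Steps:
R = -144731 (R = -38908 - 105823 = -144731)
-497480 - R = -497480 - 1*(-144731) = -497480 + 144731 = -352749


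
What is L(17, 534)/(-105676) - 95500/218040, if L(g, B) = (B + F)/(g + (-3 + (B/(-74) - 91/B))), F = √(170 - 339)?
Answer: -16512492912661/37634701238646 - 128427*I/6904182946 ≈ -0.43876 - 1.8601e-5*I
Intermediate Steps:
F = 13*I (F = √(-169) = 13*I ≈ 13.0*I)
L(g, B) = (B + 13*I)/(-3 + g - 91/B - B/74) (L(g, B) = (B + 13*I)/(g + (-3 + (B/(-74) - 91/B))) = (B + 13*I)/(g + (-3 + (B*(-1/74) - 91/B))) = (B + 13*I)/(g + (-3 + (-B/74 - 91/B))) = (B + 13*I)/(g + (-3 + (-91/B - B/74))) = (B + 13*I)/(g + (-3 - 91/B - B/74)) = (B + 13*I)/(-3 + g - 91/B - B/74))
L(17, 534)/(-105676) - 95500/218040 = (74*534*(534 + 13*I)/(-6734 - 1*534² - 222*534 + 74*534*17))/(-105676) - 95500/218040 = (74*534*(534 + 13*I)/(-6734 - 1*285156 - 118548 + 671772))*(-1/105676) - 95500*1/218040 = (74*534*(534 + 13*I)/(-6734 - 285156 - 118548 + 671772))*(-1/105676) - 4775/10902 = (74*534*(534 + 13*I)/261334)*(-1/105676) - 4775/10902 = (74*534*(1/261334)*(534 + 13*I))*(-1/105676) - 4775/10902 = (10550772/130667 + 256854*I/130667)*(-1/105676) - 4775/10902 = (-2637693/3452091473 - 128427*I/6904182946) - 4775/10902 = -16512492912661/37634701238646 - 128427*I/6904182946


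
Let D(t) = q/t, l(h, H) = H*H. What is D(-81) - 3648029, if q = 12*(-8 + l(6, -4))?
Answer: -98496815/27 ≈ -3.6480e+6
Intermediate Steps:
l(h, H) = H²
q = 96 (q = 12*(-8 + (-4)²) = 12*(-8 + 16) = 12*8 = 96)
D(t) = 96/t
D(-81) - 3648029 = 96/(-81) - 3648029 = 96*(-1/81) - 3648029 = -32/27 - 3648029 = -98496815/27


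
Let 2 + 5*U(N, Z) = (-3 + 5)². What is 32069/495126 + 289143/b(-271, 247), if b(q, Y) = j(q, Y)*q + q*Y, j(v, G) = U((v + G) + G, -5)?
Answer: -705060690427/165979603602 ≈ -4.2479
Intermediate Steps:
U(N, Z) = ⅖ (U(N, Z) = -⅖ + (-3 + 5)²/5 = -⅖ + (⅕)*2² = -⅖ + (⅕)*4 = -⅖ + ⅘ = ⅖)
j(v, G) = ⅖
b(q, Y) = 2*q/5 + Y*q (b(q, Y) = 2*q/5 + q*Y = 2*q/5 + Y*q)
32069/495126 + 289143/b(-271, 247) = 32069/495126 + 289143/(((⅕)*(-271)*(2 + 5*247))) = 32069*(1/495126) + 289143/(((⅕)*(-271)*(2 + 1235))) = 32069/495126 + 289143/(((⅕)*(-271)*1237)) = 32069/495126 + 289143/(-335227/5) = 32069/495126 + 289143*(-5/335227) = 32069/495126 - 1445715/335227 = -705060690427/165979603602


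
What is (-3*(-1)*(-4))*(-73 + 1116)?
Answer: -12516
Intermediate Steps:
(-3*(-1)*(-4))*(-73 + 1116) = (3*(-4))*1043 = -12*1043 = -12516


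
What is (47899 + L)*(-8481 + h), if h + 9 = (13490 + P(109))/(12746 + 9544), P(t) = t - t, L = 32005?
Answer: -1512012285344/2229 ≈ -6.7834e+8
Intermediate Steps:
P(t) = 0
h = -18712/2229 (h = -9 + (13490 + 0)/(12746 + 9544) = -9 + 13490/22290 = -9 + 13490*(1/22290) = -9 + 1349/2229 = -18712/2229 ≈ -8.3948)
(47899 + L)*(-8481 + h) = (47899 + 32005)*(-8481 - 18712/2229) = 79904*(-18922861/2229) = -1512012285344/2229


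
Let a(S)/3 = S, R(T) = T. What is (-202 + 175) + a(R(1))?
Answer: -24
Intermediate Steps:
a(S) = 3*S
(-202 + 175) + a(R(1)) = (-202 + 175) + 3*1 = -27 + 3 = -24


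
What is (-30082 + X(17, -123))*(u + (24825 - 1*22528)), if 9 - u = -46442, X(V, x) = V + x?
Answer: -1471604624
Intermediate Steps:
u = 46451 (u = 9 - 1*(-46442) = 9 + 46442 = 46451)
(-30082 + X(17, -123))*(u + (24825 - 1*22528)) = (-30082 + (17 - 123))*(46451 + (24825 - 1*22528)) = (-30082 - 106)*(46451 + (24825 - 22528)) = -30188*(46451 + 2297) = -30188*48748 = -1471604624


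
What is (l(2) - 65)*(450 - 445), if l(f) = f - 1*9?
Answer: -360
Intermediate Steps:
l(f) = -9 + f (l(f) = f - 9 = -9 + f)
(l(2) - 65)*(450 - 445) = ((-9 + 2) - 65)*(450 - 445) = (-7 - 65)*5 = -72*5 = -360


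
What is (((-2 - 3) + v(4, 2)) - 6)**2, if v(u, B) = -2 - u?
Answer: 289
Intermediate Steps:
(((-2 - 3) + v(4, 2)) - 6)**2 = (((-2 - 3) + (-2 - 1*4)) - 6)**2 = ((-5 + (-2 - 4)) - 6)**2 = ((-5 - 6) - 6)**2 = (-11 - 6)**2 = (-17)**2 = 289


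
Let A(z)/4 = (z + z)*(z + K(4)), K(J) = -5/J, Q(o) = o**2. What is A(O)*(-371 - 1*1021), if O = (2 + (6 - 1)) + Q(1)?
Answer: -601344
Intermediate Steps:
O = 8 (O = (2 + (6 - 1)) + 1**2 = (2 + 5) + 1 = 7 + 1 = 8)
A(z) = 8*z*(-5/4 + z) (A(z) = 4*((z + z)*(z - 5/4)) = 4*((2*z)*(z - 5*1/4)) = 4*((2*z)*(z - 5/4)) = 4*((2*z)*(-5/4 + z)) = 4*(2*z*(-5/4 + z)) = 8*z*(-5/4 + z))
A(O)*(-371 - 1*1021) = (2*8*(-5 + 4*8))*(-371 - 1*1021) = (2*8*(-5 + 32))*(-371 - 1021) = (2*8*27)*(-1392) = 432*(-1392) = -601344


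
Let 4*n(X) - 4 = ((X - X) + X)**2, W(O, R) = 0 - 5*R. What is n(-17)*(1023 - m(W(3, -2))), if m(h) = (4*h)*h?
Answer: 182539/4 ≈ 45635.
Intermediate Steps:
W(O, R) = -5*R
m(h) = 4*h**2
n(X) = 1 + X**2/4 (n(X) = 1 + ((X - X) + X)**2/4 = 1 + (0 + X)**2/4 = 1 + X**2/4)
n(-17)*(1023 - m(W(3, -2))) = (1 + (1/4)*(-17)**2)*(1023 - 4*(-5*(-2))**2) = (1 + (1/4)*289)*(1023 - 4*10**2) = (1 + 289/4)*(1023 - 4*100) = 293*(1023 - 1*400)/4 = 293*(1023 - 400)/4 = (293/4)*623 = 182539/4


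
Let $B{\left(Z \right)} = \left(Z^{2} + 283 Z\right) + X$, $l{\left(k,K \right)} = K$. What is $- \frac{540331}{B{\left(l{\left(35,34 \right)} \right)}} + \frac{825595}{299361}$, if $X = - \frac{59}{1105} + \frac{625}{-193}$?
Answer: $- \frac{32599364424229105}{687892109647038} \approx -47.39$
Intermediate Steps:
$X = - \frac{702012}{213265}$ ($X = \left(-59\right) \frac{1}{1105} + 625 \left(- \frac{1}{193}\right) = - \frac{59}{1105} - \frac{625}{193} = - \frac{702012}{213265} \approx -3.2917$)
$B{\left(Z \right)} = - \frac{702012}{213265} + Z^{2} + 283 Z$ ($B{\left(Z \right)} = \left(Z^{2} + 283 Z\right) - \frac{702012}{213265} = - \frac{702012}{213265} + Z^{2} + 283 Z$)
$- \frac{540331}{B{\left(l{\left(35,34 \right)} \right)}} + \frac{825595}{299361} = - \frac{540331}{- \frac{702012}{213265} + 34^{2} + 283 \cdot 34} + \frac{825595}{299361} = - \frac{540331}{- \frac{702012}{213265} + 1156 + 9622} + 825595 \cdot \frac{1}{299361} = - \frac{540331}{\frac{2297868158}{213265}} + \frac{825595}{299361} = \left(-540331\right) \frac{213265}{2297868158} + \frac{825595}{299361} = - \frac{115233690715}{2297868158} + \frac{825595}{299361} = - \frac{32599364424229105}{687892109647038}$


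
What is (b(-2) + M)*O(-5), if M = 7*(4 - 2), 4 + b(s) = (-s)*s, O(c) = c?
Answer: -30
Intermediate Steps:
b(s) = -4 - s² (b(s) = -4 + (-s)*s = -4 - s²)
M = 14 (M = 7*2 = 14)
(b(-2) + M)*O(-5) = ((-4 - 1*(-2)²) + 14)*(-5) = ((-4 - 1*4) + 14)*(-5) = ((-4 - 4) + 14)*(-5) = (-8 + 14)*(-5) = 6*(-5) = -30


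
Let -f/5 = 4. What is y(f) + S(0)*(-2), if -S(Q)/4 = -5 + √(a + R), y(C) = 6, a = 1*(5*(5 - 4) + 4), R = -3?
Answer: -34 + 8*√6 ≈ -14.404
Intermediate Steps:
f = -20 (f = -5*4 = -20)
a = 9 (a = 1*(5*1 + 4) = 1*(5 + 4) = 1*9 = 9)
S(Q) = 20 - 4*√6 (S(Q) = -4*(-5 + √(9 - 3)) = -4*(-5 + √6) = 20 - 4*√6)
y(f) + S(0)*(-2) = 6 + (20 - 4*√6)*(-2) = 6 + (-40 + 8*√6) = -34 + 8*√6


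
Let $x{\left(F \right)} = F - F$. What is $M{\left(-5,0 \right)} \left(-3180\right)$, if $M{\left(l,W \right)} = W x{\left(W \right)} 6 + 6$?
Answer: $-19080$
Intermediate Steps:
$x{\left(F \right)} = 0$
$M{\left(l,W \right)} = 6$ ($M{\left(l,W \right)} = W 0 \cdot 6 + 6 = 0 \cdot 6 + 6 = 0 + 6 = 6$)
$M{\left(-5,0 \right)} \left(-3180\right) = 6 \left(-3180\right) = -19080$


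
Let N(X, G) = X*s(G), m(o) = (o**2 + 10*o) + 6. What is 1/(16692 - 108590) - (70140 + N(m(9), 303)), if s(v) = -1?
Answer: -6429459775/91898 ≈ -69963.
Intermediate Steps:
m(o) = 6 + o**2 + 10*o
N(X, G) = -X (N(X, G) = X*(-1) = -X)
1/(16692 - 108590) - (70140 + N(m(9), 303)) = 1/(16692 - 108590) - (70140 - (6 + 9**2 + 10*9)) = 1/(-91898) - (70140 - (6 + 81 + 90)) = -1/91898 - (70140 - 1*177) = -1/91898 - (70140 - 177) = -1/91898 - 1*69963 = -1/91898 - 69963 = -6429459775/91898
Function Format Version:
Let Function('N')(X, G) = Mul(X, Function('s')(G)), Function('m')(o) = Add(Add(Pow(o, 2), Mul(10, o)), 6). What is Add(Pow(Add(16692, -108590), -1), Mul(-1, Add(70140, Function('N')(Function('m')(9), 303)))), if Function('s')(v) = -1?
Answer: Rational(-6429459775, 91898) ≈ -69963.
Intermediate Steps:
Function('m')(o) = Add(6, Pow(o, 2), Mul(10, o))
Function('N')(X, G) = Mul(-1, X) (Function('N')(X, G) = Mul(X, -1) = Mul(-1, X))
Add(Pow(Add(16692, -108590), -1), Mul(-1, Add(70140, Function('N')(Function('m')(9), 303)))) = Add(Pow(Add(16692, -108590), -1), Mul(-1, Add(70140, Mul(-1, Add(6, Pow(9, 2), Mul(10, 9)))))) = Add(Pow(-91898, -1), Mul(-1, Add(70140, Mul(-1, Add(6, 81, 90))))) = Add(Rational(-1, 91898), Mul(-1, Add(70140, Mul(-1, 177)))) = Add(Rational(-1, 91898), Mul(-1, Add(70140, -177))) = Add(Rational(-1, 91898), Mul(-1, 69963)) = Add(Rational(-1, 91898), -69963) = Rational(-6429459775, 91898)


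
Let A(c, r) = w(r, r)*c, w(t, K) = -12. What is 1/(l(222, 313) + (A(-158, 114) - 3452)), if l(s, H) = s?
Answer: -1/1334 ≈ -0.00074963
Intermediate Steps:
A(c, r) = -12*c
1/(l(222, 313) + (A(-158, 114) - 3452)) = 1/(222 + (-12*(-158) - 3452)) = 1/(222 + (1896 - 3452)) = 1/(222 - 1556) = 1/(-1334) = -1/1334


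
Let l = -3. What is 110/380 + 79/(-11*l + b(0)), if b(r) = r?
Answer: 3365/1254 ≈ 2.6834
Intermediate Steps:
110/380 + 79/(-11*l + b(0)) = 110/380 + 79/(-11*(-3) + 0) = 110*(1/380) + 79/(33 + 0) = 11/38 + 79/33 = 3365/1254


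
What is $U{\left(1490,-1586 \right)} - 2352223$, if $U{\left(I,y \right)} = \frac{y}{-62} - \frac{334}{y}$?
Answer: $- \frac{57824063983}{24583} \approx -2.3522 \cdot 10^{6}$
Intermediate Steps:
$U{\left(I,y \right)} = - \frac{334}{y} - \frac{y}{62}$ ($U{\left(I,y \right)} = y \left(- \frac{1}{62}\right) - \frac{334}{y} = - \frac{y}{62} - \frac{334}{y} = - \frac{334}{y} - \frac{y}{62}$)
$U{\left(1490,-1586 \right)} - 2352223 = \left(- \frac{334}{-1586} - - \frac{793}{31}\right) - 2352223 = \left(\left(-334\right) \left(- \frac{1}{1586}\right) + \frac{793}{31}\right) - 2352223 = \left(\frac{167}{793} + \frac{793}{31}\right) - 2352223 = \frac{634026}{24583} - 2352223 = - \frac{57824063983}{24583}$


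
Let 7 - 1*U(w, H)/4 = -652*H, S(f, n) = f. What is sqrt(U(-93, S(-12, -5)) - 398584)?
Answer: 2*I*sqrt(107463) ≈ 655.63*I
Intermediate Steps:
U(w, H) = 28 + 2608*H (U(w, H) = 28 - (-2608)*H = 28 + 2608*H)
sqrt(U(-93, S(-12, -5)) - 398584) = sqrt((28 + 2608*(-12)) - 398584) = sqrt((28 - 31296) - 398584) = sqrt(-31268 - 398584) = sqrt(-429852) = 2*I*sqrt(107463)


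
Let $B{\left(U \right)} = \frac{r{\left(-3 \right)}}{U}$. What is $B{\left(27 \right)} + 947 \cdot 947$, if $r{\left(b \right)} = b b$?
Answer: $\frac{2690428}{3} \approx 8.9681 \cdot 10^{5}$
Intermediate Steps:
$r{\left(b \right)} = b^{2}$
$B{\left(U \right)} = \frac{9}{U}$ ($B{\left(U \right)} = \frac{\left(-3\right)^{2}}{U} = \frac{9}{U}$)
$B{\left(27 \right)} + 947 \cdot 947 = \frac{9}{27} + 947 \cdot 947 = 9 \cdot \frac{1}{27} + 896809 = \frac{1}{3} + 896809 = \frac{2690428}{3}$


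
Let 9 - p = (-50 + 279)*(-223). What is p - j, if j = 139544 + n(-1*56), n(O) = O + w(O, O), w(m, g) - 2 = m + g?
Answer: -88302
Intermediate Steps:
p = 51076 (p = 9 - (-50 + 279)*(-223) = 9 - 229*(-223) = 9 - 1*(-51067) = 9 + 51067 = 51076)
w(m, g) = 2 + g + m (w(m, g) = 2 + (m + g) = 2 + (g + m) = 2 + g + m)
n(O) = 2 + 3*O (n(O) = O + (2 + O + O) = O + (2 + 2*O) = 2 + 3*O)
j = 139378 (j = 139544 + (2 + 3*(-1*56)) = 139544 + (2 + 3*(-56)) = 139544 + (2 - 168) = 139544 - 166 = 139378)
p - j = 51076 - 1*139378 = 51076 - 139378 = -88302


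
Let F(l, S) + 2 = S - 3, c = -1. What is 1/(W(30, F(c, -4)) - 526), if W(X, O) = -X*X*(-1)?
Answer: 1/374 ≈ 0.0026738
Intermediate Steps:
F(l, S) = -5 + S (F(l, S) = -2 + (S - 3) = -2 + (-3 + S) = -5 + S)
W(X, O) = X² (W(X, O) = -X²*(-1) = -(-1)*X² = X²)
1/(W(30, F(c, -4)) - 526) = 1/(30² - 526) = 1/(900 - 526) = 1/374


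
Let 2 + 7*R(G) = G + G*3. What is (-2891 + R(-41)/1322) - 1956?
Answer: -22427152/4627 ≈ -4847.0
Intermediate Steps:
R(G) = -2/7 + 4*G/7 (R(G) = -2/7 + (G + G*3)/7 = -2/7 + (G + 3*G)/7 = -2/7 + (4*G)/7 = -2/7 + 4*G/7)
(-2891 + R(-41)/1322) - 1956 = (-2891 + (-2/7 + (4/7)*(-41))/1322) - 1956 = (-2891 + (-2/7 - 164/7)*(1/1322)) - 1956 = (-2891 - 166/7*1/1322) - 1956 = (-2891 - 83/4627) - 1956 = -13376740/4627 - 1956 = -22427152/4627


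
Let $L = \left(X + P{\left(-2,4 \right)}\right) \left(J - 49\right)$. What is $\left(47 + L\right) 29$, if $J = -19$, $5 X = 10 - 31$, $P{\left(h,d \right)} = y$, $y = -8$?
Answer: $\frac{127107}{5} \approx 25421.0$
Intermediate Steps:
$P{\left(h,d \right)} = -8$
$X = - \frac{21}{5}$ ($X = \frac{10 - 31}{5} = \frac{1}{5} \left(-21\right) = - \frac{21}{5} \approx -4.2$)
$L = \frac{4148}{5}$ ($L = \left(- \frac{21}{5} - 8\right) \left(-19 - 49\right) = \left(- \frac{61}{5}\right) \left(-68\right) = \frac{4148}{5} \approx 829.6$)
$\left(47 + L\right) 29 = \left(47 + \frac{4148}{5}\right) 29 = \frac{4383}{5} \cdot 29 = \frac{127107}{5}$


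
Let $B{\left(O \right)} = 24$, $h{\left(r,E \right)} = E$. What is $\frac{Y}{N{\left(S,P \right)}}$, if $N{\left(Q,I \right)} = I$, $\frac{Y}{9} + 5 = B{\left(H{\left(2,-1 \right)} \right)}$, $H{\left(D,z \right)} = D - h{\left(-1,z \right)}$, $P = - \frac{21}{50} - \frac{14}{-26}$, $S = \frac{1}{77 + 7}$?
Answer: $\frac{111150}{77} \approx 1443.5$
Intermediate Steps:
$S = \frac{1}{84} \approx 0.011905$
$P = \frac{77}{650}$ ($P = \left(-21\right) \frac{1}{50} - - \frac{7}{13} = - \frac{21}{50} + \frac{7}{13} = \frac{77}{650} \approx 0.11846$)
$H{\left(D,z \right)} = D - z$
$Y = 171$ ($Y = -45 + 9 \cdot 24 = -45 + 216 = 171$)
$\frac{Y}{N{\left(S,P \right)}} = \frac{171}{\frac{77}{650}} = 171 \cdot \frac{650}{77} = \frac{111150}{77}$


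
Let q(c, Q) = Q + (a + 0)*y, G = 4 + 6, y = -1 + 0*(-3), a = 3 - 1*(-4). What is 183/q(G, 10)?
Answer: 61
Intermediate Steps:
a = 7 (a = 3 + 4 = 7)
y = -1 (y = -1 + 0 = -1)
G = 10
q(c, Q) = -7 + Q (q(c, Q) = Q + (7 + 0)*(-1) = Q + 7*(-1) = Q - 7 = -7 + Q)
183/q(G, 10) = 183/(-7 + 10) = 183/3 = 183*(⅓) = 61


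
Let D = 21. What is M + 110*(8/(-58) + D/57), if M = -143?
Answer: -64823/551 ≈ -117.65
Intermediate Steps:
M + 110*(8/(-58) + D/57) = -143 + 110*(8/(-58) + 21/57) = -143 + 110*(8*(-1/58) + 21*(1/57)) = -143 + 110*(-4/29 + 7/19) = -143 + 110*(127/551) = -143 + 13970/551 = -64823/551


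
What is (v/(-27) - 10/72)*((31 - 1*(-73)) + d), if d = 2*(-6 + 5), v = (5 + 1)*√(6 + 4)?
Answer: -85/6 - 68*√10/3 ≈ -85.845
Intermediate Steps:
v = 6*√10 ≈ 18.974
d = -2 (d = 2*(-1) = -2)
(v/(-27) - 10/72)*((31 - 1*(-73)) + d) = ((6*√10)/(-27) - 10/72)*((31 - 1*(-73)) - 2) = ((6*√10)*(-1/27) - 10*1/72)*((31 + 73) - 2) = (-2*√10/9 - 5/36)*(104 - 2) = (-5/36 - 2*√10/9)*102 = -85/6 - 68*√10/3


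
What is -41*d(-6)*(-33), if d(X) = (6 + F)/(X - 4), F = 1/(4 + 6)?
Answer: -82533/100 ≈ -825.33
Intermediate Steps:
F = ⅒ (F = 1/10 = ⅒ ≈ 0.10000)
d(X) = 61/(10*(-4 + X)) (d(X) = (6 + ⅒)/(X - 4) = 61/(10*(-4 + X)))
-41*d(-6)*(-33) = -2501/(10*(-4 - 6))*(-33) = -2501/(10*(-10))*(-33) = -2501*(-1)/(10*10)*(-33) = -41*(-61/100)*(-33) = (2501/100)*(-33) = -82533/100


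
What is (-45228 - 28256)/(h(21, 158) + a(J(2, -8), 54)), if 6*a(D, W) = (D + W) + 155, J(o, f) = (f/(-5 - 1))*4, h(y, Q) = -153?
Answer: 1322712/2111 ≈ 626.58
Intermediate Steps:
J(o, f) = -2*f/3 (J(o, f) = (f/(-6))*4 = (f*(-⅙))*4 = -f/6*4 = -2*f/3)
a(D, W) = 155/6 + D/6 + W/6 (a(D, W) = ((D + W) + 155)/6 = (155 + D + W)/6 = 155/6 + D/6 + W/6)
(-45228 - 28256)/(h(21, 158) + a(J(2, -8), 54)) = (-45228 - 28256)/(-153 + (155/6 + (-⅔*(-8))/6 + (⅙)*54)) = -73484/(-153 + (155/6 + (⅙)*(16/3) + 9)) = -73484/(-153 + (155/6 + 8/9 + 9)) = -73484/(-153 + 643/18) = -73484/(-2111/18) = -73484*(-18/2111) = 1322712/2111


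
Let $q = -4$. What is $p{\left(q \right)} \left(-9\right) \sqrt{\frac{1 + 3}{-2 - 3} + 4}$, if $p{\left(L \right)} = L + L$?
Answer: $\frac{288 \sqrt{5}}{5} \approx 128.8$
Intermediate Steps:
$p{\left(L \right)} = 2 L$
$p{\left(q \right)} \left(-9\right) \sqrt{\frac{1 + 3}{-2 - 3} + 4} = 2 \left(-4\right) \left(-9\right) \sqrt{\frac{1 + 3}{-2 - 3} + 4} = \left(-8\right) \left(-9\right) \sqrt{\frac{4}{-5} + 4} = 72 \sqrt{4 \left(- \frac{1}{5}\right) + 4} = 72 \sqrt{- \frac{4}{5} + 4} = 72 \sqrt{\frac{16}{5}} = 72 \frac{4 \sqrt{5}}{5} = \frac{288 \sqrt{5}}{5}$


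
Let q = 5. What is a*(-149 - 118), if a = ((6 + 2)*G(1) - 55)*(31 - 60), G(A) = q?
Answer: -116145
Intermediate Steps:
G(A) = 5
a = 435 (a = ((6 + 2)*5 - 55)*(31 - 60) = (8*5 - 55)*(-29) = (40 - 55)*(-29) = -15*(-29) = 435)
a*(-149 - 118) = 435*(-149 - 118) = 435*(-267) = -116145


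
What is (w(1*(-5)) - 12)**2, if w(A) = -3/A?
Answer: 3249/25 ≈ 129.96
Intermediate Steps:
(w(1*(-5)) - 12)**2 = (-3/(1*(-5)) - 12)**2 = (-3/(-5) - 12)**2 = (-3*(-1/5) - 12)**2 = (3/5 - 12)**2 = (-57/5)**2 = 3249/25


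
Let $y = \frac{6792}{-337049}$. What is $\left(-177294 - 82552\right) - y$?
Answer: $- \frac{87580827662}{337049} \approx -2.5985 \cdot 10^{5}$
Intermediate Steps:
$y = - \frac{6792}{337049}$ ($y = 6792 \left(- \frac{1}{337049}\right) = - \frac{6792}{337049} \approx -0.020151$)
$\left(-177294 - 82552\right) - y = \left(-177294 - 82552\right) - - \frac{6792}{337049} = \left(-177294 - 82552\right) + \frac{6792}{337049} = -259846 + \frac{6792}{337049} = - \frac{87580827662}{337049}$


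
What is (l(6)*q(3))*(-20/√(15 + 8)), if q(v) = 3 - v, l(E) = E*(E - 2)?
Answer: 0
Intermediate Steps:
l(E) = E*(-2 + E)
(l(6)*q(3))*(-20/√(15 + 8)) = ((6*(-2 + 6))*(3 - 1*3))*(-20/√(15 + 8)) = ((6*4)*(3 - 3))*(-20*√23/23) = (24*0)*(-20*√23/23) = 0*(-20*√23/23) = 0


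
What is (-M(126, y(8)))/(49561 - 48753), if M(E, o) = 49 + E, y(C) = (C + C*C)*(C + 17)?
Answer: -175/808 ≈ -0.21658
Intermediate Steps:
y(C) = (17 + C)*(C + C**2) (y(C) = (C + C**2)*(17 + C) = (17 + C)*(C + C**2))
(-M(126, y(8)))/(49561 - 48753) = (-(49 + 126))/(49561 - 48753) = -1*175/808 = -175*1/808 = -175/808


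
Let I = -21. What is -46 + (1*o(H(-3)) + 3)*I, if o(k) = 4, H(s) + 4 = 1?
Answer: -193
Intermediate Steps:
H(s) = -3 (H(s) = -4 + 1 = -3)
-46 + (1*o(H(-3)) + 3)*I = -46 + (1*4 + 3)*(-21) = -46 + (4 + 3)*(-21) = -46 + 7*(-21) = -46 - 147 = -193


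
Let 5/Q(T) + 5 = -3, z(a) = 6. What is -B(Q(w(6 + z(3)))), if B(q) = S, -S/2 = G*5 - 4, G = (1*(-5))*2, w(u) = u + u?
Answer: -108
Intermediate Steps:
w(u) = 2*u
Q(T) = -5/8 (Q(T) = 5/(-5 - 3) = 5/(-8) = 5*(-1/8) = -5/8)
G = -10 (G = -5*2 = -10)
S = 108 (S = -2*(-10*5 - 4) = -2*(-50 - 4) = -2*(-54) = 108)
B(q) = 108
-B(Q(w(6 + z(3)))) = -1*108 = -108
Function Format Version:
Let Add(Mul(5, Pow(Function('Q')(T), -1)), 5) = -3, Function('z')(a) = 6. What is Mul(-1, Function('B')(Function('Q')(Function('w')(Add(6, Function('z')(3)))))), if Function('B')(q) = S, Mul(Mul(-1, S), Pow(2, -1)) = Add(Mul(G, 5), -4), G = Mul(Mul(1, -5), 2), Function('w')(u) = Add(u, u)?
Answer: -108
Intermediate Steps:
Function('w')(u) = Mul(2, u)
Function('Q')(T) = Rational(-5, 8) (Function('Q')(T) = Mul(5, Pow(Add(-5, -3), -1)) = Mul(5, Pow(-8, -1)) = Mul(5, Rational(-1, 8)) = Rational(-5, 8))
G = -10 (G = Mul(-5, 2) = -10)
S = 108 (S = Mul(-2, Add(Mul(-10, 5), -4)) = Mul(-2, Add(-50, -4)) = Mul(-2, -54) = 108)
Function('B')(q) = 108
Mul(-1, Function('B')(Function('Q')(Function('w')(Add(6, Function('z')(3)))))) = Mul(-1, 108) = -108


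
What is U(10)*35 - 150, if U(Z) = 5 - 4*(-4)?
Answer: 585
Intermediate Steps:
U(Z) = 21 (U(Z) = 5 + 16 = 21)
U(10)*35 - 150 = 21*35 - 150 = 735 - 150 = 585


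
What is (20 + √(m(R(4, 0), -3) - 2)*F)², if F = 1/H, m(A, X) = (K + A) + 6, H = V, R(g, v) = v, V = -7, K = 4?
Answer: 19608/49 - 80*√2/7 ≈ 384.00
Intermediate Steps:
H = -7
m(A, X) = 10 + A (m(A, X) = (4 + A) + 6 = 10 + A)
F = -⅐ (F = 1/(-7) = -⅐ ≈ -0.14286)
(20 + √(m(R(4, 0), -3) - 2)*F)² = (20 + √((10 + 0) - 2)*(-⅐))² = (20 + √(10 - 2)*(-⅐))² = (20 + √8*(-⅐))² = (20 + (2*√2)*(-⅐))² = (20 - 2*√2/7)²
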